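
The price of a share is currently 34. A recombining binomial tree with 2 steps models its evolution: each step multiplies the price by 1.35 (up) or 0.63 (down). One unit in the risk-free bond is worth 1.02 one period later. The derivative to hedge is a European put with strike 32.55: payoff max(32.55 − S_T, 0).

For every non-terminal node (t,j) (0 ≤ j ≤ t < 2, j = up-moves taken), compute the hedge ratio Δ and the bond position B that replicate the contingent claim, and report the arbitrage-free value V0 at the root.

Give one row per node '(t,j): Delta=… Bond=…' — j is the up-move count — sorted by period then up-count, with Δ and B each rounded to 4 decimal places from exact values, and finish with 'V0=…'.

(0,0): Delta=-0.3619 Bond=17.8859
(1,0): Delta=-1.0000 Bond=31.9118
(1,1): Delta=-0.1099 Bond=6.6783
V0=5.5814

The replicating-portfolio and risk-neutral prices coincide; use p* = (1.02−0.63)/(1.35−0.63) = 0.5417 for the latter.
Terminal payoffs: V(2,0)=19.0554, V(2,1)=3.6330, V(2,2)=0.0000
  t=1,j=0: stock 21.4200 → up 28.9170 (V=3.6330), down 13.4946 (V=19.0554). Price 10.4918; hedge Δ=-1.0000, bond B=31.9118.
  t=1,j=1: stock 45.9000 → up 61.9650 (V=0.0000), down 28.9170 (V=3.6330). Price 1.6325; hedge Δ=-0.1099, bond B=6.6783.
  t=0,j=0: stock 34.0000 → up 45.9000 (V=1.6325), down 21.4200 (V=10.4918). Price 5.5814; hedge Δ=-0.3619, bond B=17.8859.
Self-financing check: at every node Δ·S+B equals the discounted successor values.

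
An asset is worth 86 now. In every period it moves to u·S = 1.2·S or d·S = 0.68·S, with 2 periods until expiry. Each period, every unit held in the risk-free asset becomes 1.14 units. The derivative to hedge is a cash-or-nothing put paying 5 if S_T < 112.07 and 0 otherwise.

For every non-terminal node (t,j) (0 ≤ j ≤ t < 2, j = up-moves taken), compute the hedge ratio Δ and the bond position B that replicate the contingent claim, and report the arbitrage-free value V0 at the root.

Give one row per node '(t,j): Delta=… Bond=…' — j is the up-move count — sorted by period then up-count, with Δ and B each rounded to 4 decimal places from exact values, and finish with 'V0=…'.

The replicating-portfolio and risk-neutral prices coincide; use p* = (1.14−0.68)/(1.2−0.68) = 0.8846 for the latter.
Terminal values V(2,·): V(2,0)=5.0000, V(2,1)=5.0000, V(2,2)=0.0000
  t=1,j=0: stock 58.4800 → up 70.1760 (V=5.0000), down 39.7664 (V=5.0000). Price 4.3860; hedge Δ=0.0000, bond B=4.3860.
  t=1,j=1: stock 103.2000 → up 123.8400 (V=0.0000), down 70.1760 (V=5.0000). Price 0.5061; hedge Δ=-0.0932, bond B=10.1215.
  t=0,j=0: stock 86.0000 → up 103.2000 (V=0.5061), down 58.4800 (V=4.3860). Price 0.8366; hedge Δ=-0.0868, bond B=8.2980.
The time-0 hedge costs 0.8366, which is the no-arbitrage price.

(0,0): Delta=-0.0868 Bond=8.2980
(1,0): Delta=0.0000 Bond=4.3860
(1,1): Delta=-0.0932 Bond=10.1215
V0=0.8366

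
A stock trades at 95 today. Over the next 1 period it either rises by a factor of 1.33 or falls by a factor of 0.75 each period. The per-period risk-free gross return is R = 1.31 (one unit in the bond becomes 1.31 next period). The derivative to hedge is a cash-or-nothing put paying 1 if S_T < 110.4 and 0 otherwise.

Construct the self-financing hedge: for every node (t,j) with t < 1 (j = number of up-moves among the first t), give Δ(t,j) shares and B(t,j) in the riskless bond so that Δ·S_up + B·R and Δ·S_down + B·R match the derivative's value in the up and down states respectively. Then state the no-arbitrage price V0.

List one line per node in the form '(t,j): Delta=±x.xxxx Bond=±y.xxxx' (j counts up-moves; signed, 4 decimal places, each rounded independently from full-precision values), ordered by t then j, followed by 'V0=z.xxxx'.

(0,0): Delta=-0.0181 Bond=1.7505
V0=0.0263

Risk-neutral probability p* = (R−d)/(u−d) = (1.31−0.75)/(1.33−0.75) = 0.9655.
Terminal values V(1,·): V(1,0)=1.0000, V(1,1)=0.0000
(0,0): S=95.0000. Δ = (V_up−V_dn)/(S_up−S_dn) = (0.0000−1.0000)/(126.3500−71.2500) = -0.0181. V = [p*·0.0000 + (1−p*)·1.0000]/1.31 = 0.0263. B = V − Δ·S = 1.7505.
Check: Δ(0,0)·S0 + B(0,0) = 0.0263 = V0.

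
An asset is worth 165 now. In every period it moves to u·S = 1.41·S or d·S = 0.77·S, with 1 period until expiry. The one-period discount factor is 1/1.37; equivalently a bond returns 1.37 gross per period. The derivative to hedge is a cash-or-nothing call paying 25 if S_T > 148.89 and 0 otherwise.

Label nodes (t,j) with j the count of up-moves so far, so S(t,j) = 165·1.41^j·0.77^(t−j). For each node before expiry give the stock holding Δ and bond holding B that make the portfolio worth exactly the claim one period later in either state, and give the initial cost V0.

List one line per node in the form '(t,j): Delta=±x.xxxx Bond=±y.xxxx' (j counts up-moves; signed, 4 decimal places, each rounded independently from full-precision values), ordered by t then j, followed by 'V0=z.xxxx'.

Risk-neutral probability p* = (R−d)/(u−d) = (1.37−0.77)/(1.41−0.77) = 0.9375.
Payoff layer (t=1): V(1,0)=0.0000, V(1,1)=25.0000
Node (0,0) S=165.0000: V=(p*·25.0000+(1−p*)·0.0000)/1.37=17.1077; Δ=(25.0000−0.0000)/(232.6500−127.0500)=0.2367; B=V−Δ·S=-21.9548
Root portfolio cost Δ·165+B reproduces V0=17.1077.

(0,0): Delta=0.2367 Bond=-21.9548
V0=17.1077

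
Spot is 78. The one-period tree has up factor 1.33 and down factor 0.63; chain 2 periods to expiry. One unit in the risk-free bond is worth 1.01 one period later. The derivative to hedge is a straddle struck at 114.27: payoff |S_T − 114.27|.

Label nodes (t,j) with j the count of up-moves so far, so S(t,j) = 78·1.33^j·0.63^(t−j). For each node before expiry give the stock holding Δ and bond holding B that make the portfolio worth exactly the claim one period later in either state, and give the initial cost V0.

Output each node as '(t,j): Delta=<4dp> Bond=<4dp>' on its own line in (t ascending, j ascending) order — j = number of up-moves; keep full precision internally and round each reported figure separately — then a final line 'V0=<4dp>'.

No-arbitrage ⇒ martingale measure with p* = (R−d)/(u−d) = 0.5429.
Payoff layer (t=2): V(2,0)=83.3118, V(2,1)=48.9138, V(2,2)=23.7042
Node (1,0) S=49.1400: V=(p*·48.9138+(1−p*)·83.3118)/1.01=63.9986; Δ=(48.9138−83.3118)/(65.3562−30.9582)=-1.0000; B=V−Δ·S=113.1386
Node (1,1) S=103.7400: V=(p*·23.7042+(1−p*)·48.9138)/1.01=34.8798; Δ=(23.7042−48.9138)/(137.9742−65.3562)=-0.3472; B=V−Δ·S=70.8935
Node (0,0) S=78.0000: V=(p*·34.8798+(1−p*)·63.9986)/1.01=47.7141; Δ=(34.8798−63.9986)/(103.7400−49.1400)=-0.5333; B=V−Δ·S=89.3124
The time-0 hedge costs 47.7141, which is the no-arbitrage price.

(0,0): Delta=-0.5333 Bond=89.3124
(1,0): Delta=-1.0000 Bond=113.1386
(1,1): Delta=-0.3472 Bond=70.8935
V0=47.7141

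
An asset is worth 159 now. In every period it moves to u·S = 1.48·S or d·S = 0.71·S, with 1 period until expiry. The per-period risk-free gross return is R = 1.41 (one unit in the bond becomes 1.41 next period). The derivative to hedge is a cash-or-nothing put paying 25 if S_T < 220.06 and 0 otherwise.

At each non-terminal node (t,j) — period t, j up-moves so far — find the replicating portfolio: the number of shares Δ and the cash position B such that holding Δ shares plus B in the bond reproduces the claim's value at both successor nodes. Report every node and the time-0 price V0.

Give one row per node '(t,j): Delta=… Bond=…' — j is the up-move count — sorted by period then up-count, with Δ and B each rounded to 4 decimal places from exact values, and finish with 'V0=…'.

Since d<R<u, set p* = (R−d)/(u−d) = 0.9091; price each node as the discounted p*-expectation of its children.
Terminal values V(1,·): V(1,0)=25.0000, V(1,1)=0.0000
  t=0,j=0: stock 159.0000 → up 235.3200 (V=0.0000), down 112.8900 (V=25.0000). Price 1.6119; hedge Δ=-0.2042, bond B=34.0794.
Self-financing check: at every node Δ·S+B equals the discounted successor values.

(0,0): Delta=-0.2042 Bond=34.0794
V0=1.6119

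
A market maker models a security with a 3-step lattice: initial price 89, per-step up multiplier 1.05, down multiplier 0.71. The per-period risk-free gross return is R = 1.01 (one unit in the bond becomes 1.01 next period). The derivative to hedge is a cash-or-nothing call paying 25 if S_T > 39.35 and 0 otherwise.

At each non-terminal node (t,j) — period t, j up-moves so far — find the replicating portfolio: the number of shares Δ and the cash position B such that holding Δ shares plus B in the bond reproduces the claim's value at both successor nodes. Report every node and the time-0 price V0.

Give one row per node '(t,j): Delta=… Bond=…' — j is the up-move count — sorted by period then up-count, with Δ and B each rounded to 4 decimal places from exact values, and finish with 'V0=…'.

Risk-neutral probability p* = (R−d)/(u−d) = (1.01−0.71)/(1.05−0.71) = 0.8824.
Payoff layer (t=3): V(3,0)=0.0000, V(3,1)=25.0000, V(3,2)=25.0000, V(3,3)=25.0000
(2,0): S=44.8649. Δ = (V_up−V_dn)/(S_up−S_dn) = (25.0000−0.0000)/(47.1081−31.8541) = 1.6389. V = [p*·25.0000 + (1−p*)·0.0000]/1.01 = 21.8404. B = V − Δ·S = -51.6890.
(2,1): S=66.3495. Δ = (V_up−V_dn)/(S_up−S_dn) = (25.0000−25.0000)/(69.6670−47.1081) = 0.0000. V = [p*·25.0000 + (1−p*)·25.0000]/1.01 = 24.7525. B = V − Δ·S = 24.7525.
(2,2): S=98.1225. Δ = (V_up−V_dn)/(S_up−S_dn) = (25.0000−25.0000)/(103.0286−69.6670) = 0.0000. V = [p*·25.0000 + (1−p*)·25.0000]/1.01 = 24.7525. B = V − Δ·S = 24.7525.
(1,0): S=63.1900. Δ = (V_up−V_dn)/(S_up−S_dn) = (24.7525−21.8404)/(66.3495−44.8649) = 0.1355. V = [p*·24.7525 + (1−p*)·21.8404]/1.01 = 24.1682. B = V − Δ·S = 15.6033.
(1,1): S=93.4500. Δ = (V_up−V_dn)/(S_up−S_dn) = (24.7525−24.7525)/(98.1225−66.3495) = 0.0000. V = [p*·24.7525 + (1−p*)·24.7525]/1.01 = 24.5074. B = V − Δ·S = 24.5074.
(0,0): S=89.0000. Δ = (V_up−V_dn)/(S_up−S_dn) = (24.5074−24.1682)/(93.4500−63.1900) = 0.0112. V = [p*·24.5074 + (1−p*)·24.1682]/1.01 = 24.2252. B = V − Δ·S = 23.2276.
Each (Δ,B) replicates both successor values, so the strategy is self-financing and V0 is arbitrage-free.

(0,0): Delta=0.0112 Bond=23.2276
(1,0): Delta=0.1355 Bond=15.6033
(1,1): Delta=0.0000 Bond=24.5074
(2,0): Delta=1.6389 Bond=-51.6890
(2,1): Delta=0.0000 Bond=24.7525
(2,2): Delta=0.0000 Bond=24.7525
V0=24.2252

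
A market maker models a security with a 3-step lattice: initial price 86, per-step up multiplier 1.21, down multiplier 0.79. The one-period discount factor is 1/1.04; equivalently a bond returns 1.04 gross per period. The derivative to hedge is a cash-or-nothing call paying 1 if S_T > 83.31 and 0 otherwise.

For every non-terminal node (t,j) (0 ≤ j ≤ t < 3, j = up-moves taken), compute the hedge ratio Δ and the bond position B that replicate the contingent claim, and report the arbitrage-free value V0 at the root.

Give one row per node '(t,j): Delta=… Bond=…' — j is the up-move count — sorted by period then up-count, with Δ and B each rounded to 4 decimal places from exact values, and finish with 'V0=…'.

Under the risk-neutral measure, an up-move has probability p* = (R−d)/(u−d) = 0.5952 and values discount at R = 1.04.
Payoff layer (t=3): V(3,0)=0.0000, V(3,1)=0.0000, V(3,2)=1.0000, V(3,3)=1.0000
Node (2,0) S=53.6726: V=(p*·0.0000+(1−p*)·0.0000)/1.04=0.0000; Δ=(0.0000−0.0000)/(64.9438−42.4014)=0.0000; B=V−Δ·S=0.0000
Node (2,1) S=82.2074: V=(p*·1.0000+(1−p*)·0.0000)/1.04=0.5723; Δ=(1.0000−0.0000)/(99.4710−64.9438)=0.0290; B=V−Δ·S=-1.8086
Node (2,2) S=125.9126: V=(p*·1.0000+(1−p*)·1.0000)/1.04=0.9615; Δ=(1.0000−1.0000)/(152.3542−99.4710)=0.0000; B=V−Δ·S=0.9615
Node (1,0) S=67.9400: V=(p*·0.5723+(1−p*)·0.0000)/1.04=0.3276; Δ=(0.5723−0.0000)/(82.2074−53.6726)=0.0201; B=V−Δ·S=-1.0351
Node (1,1) S=104.0600: V=(p*·0.9615+(1−p*)·0.5723)/1.04=0.7731; Δ=(0.9615−0.5723)/(125.9126−82.2074)=0.0089; B=V−Δ·S=-0.1536
Node (0,0) S=86.0000: V=(p*·0.7731+(1−p*)·0.3276)/1.04=0.5700; Δ=(0.7731−0.3276)/(104.0600−67.9400)=0.0123; B=V−Δ·S=-0.4908
Root portfolio cost Δ·86+B reproduces V0=0.5700.

(0,0): Delta=0.0123 Bond=-0.4908
(1,0): Delta=0.0201 Bond=-1.0351
(1,1): Delta=0.0089 Bond=-0.1536
(2,0): Delta=0.0000 Bond=0.0000
(2,1): Delta=0.0290 Bond=-1.8086
(2,2): Delta=0.0000 Bond=0.9615
V0=0.5700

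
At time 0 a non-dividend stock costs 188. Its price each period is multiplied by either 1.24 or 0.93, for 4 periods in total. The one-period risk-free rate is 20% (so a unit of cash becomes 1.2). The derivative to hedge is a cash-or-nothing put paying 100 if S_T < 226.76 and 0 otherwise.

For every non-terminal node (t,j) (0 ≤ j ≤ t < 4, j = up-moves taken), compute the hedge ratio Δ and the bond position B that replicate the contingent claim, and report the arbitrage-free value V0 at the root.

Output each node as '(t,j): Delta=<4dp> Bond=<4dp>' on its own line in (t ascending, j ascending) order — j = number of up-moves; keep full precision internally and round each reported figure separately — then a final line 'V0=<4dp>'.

No-arbitrage ⇒ martingale measure with p* = (R−d)/(u−d) = 0.8710.
Terminal payoffs: V(4,0)=100.0000, V(4,1)=100.0000, V(4,2)=0.0000, V(4,3)=0.0000, V(4,4)=0.0000
Node (3,0) S=151.2191: V=(p*·100.0000+(1−p*)·100.0000)/1.2=83.3333; Δ=(100.0000−100.0000)/(187.5117−140.6338)=0.0000; B=V−Δ·S=83.3333
Node (3,1) S=201.6255: V=(p*·0.0000+(1−p*)·100.0000)/1.2=10.7527; Δ=(0.0000−100.0000)/(250.0156−187.5117)=-1.5999; B=V−Δ·S=333.3333
Node (3,2) S=268.8340: V=(p*·0.0000+(1−p*)·0.0000)/1.2=0.0000; Δ=(0.0000−0.0000)/(333.3541−250.0156)=0.0000; B=V−Δ·S=0.0000
Node (3,3) S=358.4453: V=(p*·0.0000+(1−p*)·0.0000)/1.2=0.0000; Δ=(0.0000−0.0000)/(444.4722−333.3541)=0.0000; B=V−Δ·S=0.0000
Node (2,0) S=162.6012: V=(p*·10.7527+(1−p*)·83.3333)/1.2=16.7649; Δ=(10.7527−83.3333)/(201.6255−151.2191)=-1.4399; B=V−Δ·S=250.8961
Node (2,1) S=216.8016: V=(p*·0.0000+(1−p*)·10.7527)/1.2=1.1562; Δ=(0.0000−10.7527)/(268.8340−201.6255)=-0.1600; B=V−Δ·S=35.8423
Node (2,2) S=289.0688: V=(p*·0.0000+(1−p*)·0.0000)/1.2=0.0000; Δ=(0.0000−0.0000)/(358.4453−268.8340)=0.0000; B=V−Δ·S=0.0000
Node (1,0) S=174.8400: V=(p*·1.1562+(1−p*)·16.7649)/1.2=2.6419; Δ=(1.1562−16.7649)/(216.8016−162.6012)=-0.2880; B=V−Δ·S=52.9926
Node (1,1) S=233.1200: V=(p*·0.0000+(1−p*)·1.1562)/1.2=0.1243; Δ=(0.0000−1.1562)/(289.0688−216.8016)=-0.0160; B=V−Δ·S=3.8540
Node (0,0) S=188.0000: V=(p*·0.1243+(1−p*)·2.6419)/1.2=0.3743; Δ=(0.1243−2.6419)/(233.1200−174.8400)=-0.0432; B=V−Δ·S=8.4954
Self-financing check: at every node Δ·S+B equals the discounted successor values.

(0,0): Delta=-0.0432 Bond=8.4954
(1,0): Delta=-0.2880 Bond=52.9926
(1,1): Delta=-0.0160 Bond=3.8540
(2,0): Delta=-1.4399 Bond=250.8961
(2,1): Delta=-0.1600 Bond=35.8423
(2,2): Delta=0.0000 Bond=0.0000
(3,0): Delta=0.0000 Bond=83.3333
(3,1): Delta=-1.5999 Bond=333.3333
(3,2): Delta=0.0000 Bond=0.0000
(3,3): Delta=0.0000 Bond=0.0000
V0=0.3743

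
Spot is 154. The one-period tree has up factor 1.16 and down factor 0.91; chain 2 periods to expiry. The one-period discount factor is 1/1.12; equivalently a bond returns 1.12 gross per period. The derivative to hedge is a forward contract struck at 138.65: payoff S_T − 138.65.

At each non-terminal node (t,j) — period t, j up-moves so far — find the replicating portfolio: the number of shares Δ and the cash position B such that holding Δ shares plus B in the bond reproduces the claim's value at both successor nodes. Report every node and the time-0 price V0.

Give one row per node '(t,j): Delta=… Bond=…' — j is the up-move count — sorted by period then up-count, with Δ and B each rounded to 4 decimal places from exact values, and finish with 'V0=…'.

Risk-neutral probability p* = (R−d)/(u−d) = (1.12−0.91)/(1.16−0.91) = 0.8400.
Terminal payoffs: V(2,0)=-11.1226, V(2,1)=23.9124, V(2,2)=68.5724
(1,0): S=140.1400. Δ = (V_up−V_dn)/(S_up−S_dn) = (23.9124−-11.1226)/(162.5624−127.5274) = 1.0000. V = [p*·23.9124 + (1−p*)·-11.1226]/1.12 = 16.3454. B = V − Δ·S = -123.7946.
(1,1): S=178.6400. Δ = (V_up−V_dn)/(S_up−S_dn) = (68.5724−23.9124)/(207.2224−162.5624) = 1.0000. V = [p*·68.5724 + (1−p*)·23.9124]/1.12 = 54.8454. B = V − Δ·S = -123.7946.
(0,0): S=154.0000. Δ = (V_up−V_dn)/(S_up−S_dn) = (54.8454−16.3454)/(178.6400−140.1400) = 1.0000. V = [p*·54.8454 + (1−p*)·16.3454]/1.12 = 43.4691. B = V − Δ·S = -110.5309.
Check: Δ(0,0)·S0 + B(0,0) = 43.4691 = V0.

(0,0): Delta=1.0000 Bond=-110.5309
(1,0): Delta=1.0000 Bond=-123.7946
(1,1): Delta=1.0000 Bond=-123.7946
V0=43.4691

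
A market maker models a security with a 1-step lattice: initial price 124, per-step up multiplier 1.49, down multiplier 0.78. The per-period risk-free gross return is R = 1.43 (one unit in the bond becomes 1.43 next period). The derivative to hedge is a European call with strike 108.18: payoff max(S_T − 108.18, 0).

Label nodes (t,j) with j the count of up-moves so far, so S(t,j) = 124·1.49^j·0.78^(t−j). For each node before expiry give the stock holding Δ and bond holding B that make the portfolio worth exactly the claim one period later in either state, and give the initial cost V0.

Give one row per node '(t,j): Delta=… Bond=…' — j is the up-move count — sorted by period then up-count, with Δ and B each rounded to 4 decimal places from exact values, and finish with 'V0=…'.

(0,0): Delta=0.8698 Bond=-58.8323
V0=49.0269

Since d<R<u, set p* = (R−d)/(u−d) = 0.9155; price each node as the discounted p*-expectation of its children.
At expiry t=1: V(1,0)=0.0000, V(1,1)=76.5800
  t=0,j=0: stock 124.0000 → up 184.7600 (V=76.5800), down 96.7200 (V=0.0000). Price 49.0269; hedge Δ=0.8698, bond B=-58.8323.
The time-0 hedge costs 49.0269, which is the no-arbitrage price.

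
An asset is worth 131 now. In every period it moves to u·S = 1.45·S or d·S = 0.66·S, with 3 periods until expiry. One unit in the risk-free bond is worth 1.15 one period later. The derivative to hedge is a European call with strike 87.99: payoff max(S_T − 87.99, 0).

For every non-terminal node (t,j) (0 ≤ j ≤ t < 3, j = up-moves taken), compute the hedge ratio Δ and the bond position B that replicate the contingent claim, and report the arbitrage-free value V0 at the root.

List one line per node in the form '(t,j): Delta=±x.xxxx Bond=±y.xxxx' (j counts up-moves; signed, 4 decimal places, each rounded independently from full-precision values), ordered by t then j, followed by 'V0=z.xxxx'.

(0,0): Delta=0.9344 Bond=-46.5283
(1,0): Delta=0.7406 Bond=-36.7499
(1,1): Delta=0.9885 Bond=-63.7673
(2,0): Delta=0.0000 Bond=0.0000
(2,1): Delta=0.9470 Bond=-68.1374
(2,2): Delta=1.0000 Bond=-76.5130
V0=75.8832

The replicating-portfolio and risk-neutral prices coincide; use p* = (1.15−0.66)/(1.45−0.66) = 0.6203 for the latter.
Terminal values V(3,·): V(3,0)=0.0000, V(3,1)=0.0000, V(3,2)=93.7922, V(3,3)=311.3799
  t=2,j=0: stock 57.0636 → up 82.7422 (V=0.0000), down 37.6620 (V=0.0000). Price 0.0000; hedge Δ=0.0000, bond B=0.0000.
  t=2,j=1: stock 125.3670 → up 181.7822 (V=93.7922), down 82.7422 (V=0.0000). Price 50.5869; hedge Δ=0.9470, bond B=-68.1374.
  t=2,j=2: stock 275.4275 → up 399.3699 (V=311.3799), down 181.7822 (V=93.7922). Price 198.9145; hedge Δ=1.0000, bond B=-76.5130.
  t=1,j=0: stock 86.4600 → up 125.3670 (V=50.5869), down 57.0636 (V=0.0000). Price 27.2840; hedge Δ=0.7406, bond B=-36.7499.
  t=1,j=1: stock 189.9500 → up 275.4275 (V=198.9145), down 125.3670 (V=50.5869). Price 123.9891; hedge Δ=0.9885, bond B=-63.7673.
  t=0,j=0: stock 131.0000 → up 189.9500 (V=123.9891), down 86.4600 (V=27.2840). Price 75.8832; hedge Δ=0.9344, bond B=-46.5283.
The time-0 hedge costs 75.8832, which is the no-arbitrage price.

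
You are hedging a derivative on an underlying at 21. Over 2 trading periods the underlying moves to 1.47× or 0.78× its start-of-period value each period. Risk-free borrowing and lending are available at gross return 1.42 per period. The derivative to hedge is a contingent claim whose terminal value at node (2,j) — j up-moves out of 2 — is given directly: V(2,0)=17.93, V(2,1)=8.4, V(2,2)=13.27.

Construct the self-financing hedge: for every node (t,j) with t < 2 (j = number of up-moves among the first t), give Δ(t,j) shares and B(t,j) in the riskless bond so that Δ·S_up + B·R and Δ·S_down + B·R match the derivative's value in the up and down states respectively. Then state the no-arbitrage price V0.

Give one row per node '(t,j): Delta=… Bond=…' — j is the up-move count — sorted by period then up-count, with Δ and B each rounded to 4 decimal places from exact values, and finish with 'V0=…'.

(0,0): Delta=0.1860 Bond=2.3631
(1,0): Delta=-0.8432 Bond=20.2134
(1,1): Delta=0.2286 Bond=2.0386
V0=6.2685

Risk-neutral probability p* = (R−d)/(u−d) = (1.42−0.78)/(1.47−0.78) = 0.9275.
At expiry t=2: V(2,0)=17.9300, V(2,1)=8.4000, V(2,2)=13.2700
(1,0): S=16.3800. Δ = (V_up−V_dn)/(S_up−S_dn) = (8.4000−17.9300)/(24.0786−12.7764) = -0.8432. V = [p*·8.4000 + (1−p*)·17.9300]/1.42 = 6.4018. B = V − Δ·S = 20.2134.
(1,1): S=30.8700. Δ = (V_up−V_dn)/(S_up−S_dn) = (13.2700−8.4000)/(45.3789−24.0786) = 0.2286. V = [p*·13.2700 + (1−p*)·8.4000]/1.42 = 9.0966. B = V − Δ·S = 2.0386.
(0,0): S=21.0000. Δ = (V_up−V_dn)/(S_up−S_dn) = (9.0966−6.4018)/(30.8700−16.3800) = 0.1860. V = [p*·9.0966 + (1−p*)·6.4018]/1.42 = 6.2685. B = V − Δ·S = 2.3631.
Self-financing check: at every node Δ·S+B equals the discounted successor values.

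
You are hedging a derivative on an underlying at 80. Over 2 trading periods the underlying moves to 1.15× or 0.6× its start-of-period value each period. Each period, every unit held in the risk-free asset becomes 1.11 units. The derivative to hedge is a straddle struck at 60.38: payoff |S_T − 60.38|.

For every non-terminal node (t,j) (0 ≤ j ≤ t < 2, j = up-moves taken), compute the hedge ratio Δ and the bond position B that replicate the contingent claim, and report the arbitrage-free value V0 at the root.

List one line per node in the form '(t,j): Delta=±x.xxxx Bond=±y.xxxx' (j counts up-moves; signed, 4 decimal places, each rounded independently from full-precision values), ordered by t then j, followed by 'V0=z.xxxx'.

(0,0): Delta=0.7247 Bond=-25.5751
(1,0): Delta=-1.0000 Bond=54.3964
(1,1): Delta=0.7953 Bond=-34.8812
V0=32.3995

The replicating-portfolio and risk-neutral prices coincide; use p* = (1.11−0.6)/(1.15−0.6) = 0.9273 for the latter.
At expiry t=2: V(2,0)=31.5800, V(2,1)=5.1800, V(2,2)=45.4200
(1,0): S=48.0000. Δ = (V_up−V_dn)/(S_up−S_dn) = (5.1800−31.5800)/(55.2000−28.8000) = -1.0000. V = [p*·5.1800 + (1−p*)·31.5800]/1.11 = 6.3964. B = V − Δ·S = 54.3964.
(1,1): S=92.0000. Δ = (V_up−V_dn)/(S_up−S_dn) = (45.4200−5.1800)/(105.8000−55.2000) = 0.7953. V = [p*·45.4200 + (1−p*)·5.1800]/1.11 = 38.2824. B = V − Δ·S = -34.8812.
(0,0): S=80.0000. Δ = (V_up−V_dn)/(S_up−S_dn) = (38.2824−6.3964)/(92.0000−48.0000) = 0.7247. V = [p*·38.2824 + (1−p*)·6.3964]/1.11 = 32.3995. B = V − Δ·S = -25.5751.
Check: Δ(0,0)·S0 + B(0,0) = 32.3995 = V0.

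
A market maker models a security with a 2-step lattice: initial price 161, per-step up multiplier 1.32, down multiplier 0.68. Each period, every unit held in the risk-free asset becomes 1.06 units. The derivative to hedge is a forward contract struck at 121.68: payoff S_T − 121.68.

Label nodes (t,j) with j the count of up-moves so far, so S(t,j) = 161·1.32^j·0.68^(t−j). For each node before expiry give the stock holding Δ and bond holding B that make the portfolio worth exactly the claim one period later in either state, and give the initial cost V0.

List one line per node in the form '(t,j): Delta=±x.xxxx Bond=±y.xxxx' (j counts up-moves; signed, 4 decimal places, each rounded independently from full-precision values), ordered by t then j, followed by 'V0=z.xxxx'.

Risk-neutral probability p* = (R−d)/(u−d) = (1.06−0.68)/(1.32−0.68) = 0.5938.
Terminal values V(2,·): V(2,0)=-47.2336, V(2,1)=22.8336, V(2,2)=158.8464
(1,0): S=109.4800. Δ = (V_up−V_dn)/(S_up−S_dn) = (22.8336−-47.2336)/(144.5136−74.4464) = 1.0000. V = [p*·22.8336 + (1−p*)·-47.2336]/1.06 = -5.3125. B = V − Δ·S = -114.7925.
(1,1): S=212.5200. Δ = (V_up−V_dn)/(S_up−S_dn) = (158.8464−22.8336)/(280.5264−144.5136) = 1.0000. V = [p*·158.8464 + (1−p*)·22.8336]/1.06 = 97.7275. B = V − Δ·S = -114.7925.
(0,0): S=161.0000. Δ = (V_up−V_dn)/(S_up−S_dn) = (97.7275−-5.3125)/(212.5200−109.4800) = 1.0000. V = [p*·97.7275 + (1−p*)·-5.3125]/1.06 = 52.7052. B = V − Δ·S = -108.2948.
Root portfolio cost Δ·161+B reproduces V0=52.7052.

(0,0): Delta=1.0000 Bond=-108.2948
(1,0): Delta=1.0000 Bond=-114.7925
(1,1): Delta=1.0000 Bond=-114.7925
V0=52.7052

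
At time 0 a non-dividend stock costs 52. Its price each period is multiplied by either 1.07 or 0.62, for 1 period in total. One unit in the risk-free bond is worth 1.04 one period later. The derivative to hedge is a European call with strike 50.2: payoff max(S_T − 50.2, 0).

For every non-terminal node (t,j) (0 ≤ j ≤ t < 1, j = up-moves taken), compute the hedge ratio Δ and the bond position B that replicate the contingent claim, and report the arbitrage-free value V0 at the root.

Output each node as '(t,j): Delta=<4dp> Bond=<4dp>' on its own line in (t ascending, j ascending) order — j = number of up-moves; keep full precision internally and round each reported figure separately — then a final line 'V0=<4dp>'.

Risk-neutral probability p* = (R−d)/(u−d) = (1.04−0.62)/(1.07−0.62) = 0.9333.
Terminal values V(1,·): V(1,0)=0.0000, V(1,1)=5.4400
  t=0,j=0: stock 52.0000 → up 55.6400 (V=5.4400), down 32.2400 (V=0.0000). Price 4.8821; hedge Δ=0.2325, bond B=-7.2068.
Root portfolio cost Δ·52+B reproduces V0=4.8821.

(0,0): Delta=0.2325 Bond=-7.2068
V0=4.8821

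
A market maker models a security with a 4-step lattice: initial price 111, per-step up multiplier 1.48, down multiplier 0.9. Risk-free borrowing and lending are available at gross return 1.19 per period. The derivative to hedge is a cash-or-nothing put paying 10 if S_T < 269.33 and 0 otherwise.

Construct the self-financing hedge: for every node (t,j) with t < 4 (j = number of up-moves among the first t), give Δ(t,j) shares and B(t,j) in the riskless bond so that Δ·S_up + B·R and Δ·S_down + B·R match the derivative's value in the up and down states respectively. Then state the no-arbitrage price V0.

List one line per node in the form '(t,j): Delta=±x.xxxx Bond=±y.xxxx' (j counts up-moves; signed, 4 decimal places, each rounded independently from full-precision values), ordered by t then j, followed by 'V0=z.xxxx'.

Under the risk-neutral measure, an up-move has probability p* = (R−d)/(u−d) = 0.5000 and values discount at R = 1.19.
Terminal payoffs: V(4,0)=10.0000, V(4,1)=10.0000, V(4,2)=10.0000, V(4,3)=0.0000, V(4,4)=0.0000
(3,0): S=80.9190. Δ = (V_up−V_dn)/(S_up−S_dn) = (10.0000−10.0000)/(119.7601−72.8271) = 0.0000. V = [p*·10.0000 + (1−p*)·10.0000]/1.19 = 8.4034. B = V − Δ·S = 8.4034.
(3,1): S=133.0668. Δ = (V_up−V_dn)/(S_up−S_dn) = (10.0000−10.0000)/(196.9389−119.7601) = 0.0000. V = [p*·10.0000 + (1−p*)·10.0000]/1.19 = 8.4034. B = V − Δ·S = 8.4034.
(3,2): S=218.8210. Δ = (V_up−V_dn)/(S_up−S_dn) = (0.0000−10.0000)/(323.8550−196.9389) = -0.0788. V = [p*·0.0000 + (1−p*)·10.0000]/1.19 = 4.2017. B = V − Δ·S = 21.4431.
(3,3): S=359.8389. Δ = (V_up−V_dn)/(S_up−S_dn) = (0.0000−0.0000)/(532.5616−323.8550) = 0.0000. V = [p*·0.0000 + (1−p*)·0.0000]/1.19 = 0.0000. B = V − Δ·S = 0.0000.
(2,0): S=89.9100. Δ = (V_up−V_dn)/(S_up−S_dn) = (8.4034−8.4034)/(133.0668−80.9190) = 0.0000. V = [p*·8.4034 + (1−p*)·8.4034]/1.19 = 7.0616. B = V − Δ·S = 7.0616.
(2,1): S=147.8520. Δ = (V_up−V_dn)/(S_up−S_dn) = (4.2017−8.4034)/(218.8210−133.0668) = -0.0490. V = [p*·4.2017 + (1−p*)·8.4034]/1.19 = 5.2962. B = V − Δ·S = 12.5405.
(2,2): S=243.1344. Δ = (V_up−V_dn)/(S_up−S_dn) = (0.0000−4.2017)/(359.8389−218.8210) = -0.0298. V = [p*·0.0000 + (1−p*)·4.2017]/1.19 = 1.7654. B = V − Δ·S = 9.0097.
(1,0): S=99.9000. Δ = (V_up−V_dn)/(S_up−S_dn) = (5.2962−7.0616)/(147.8520−89.9100) = -0.0305. V = [p*·5.2962 + (1−p*)·7.0616]/1.19 = 5.1924. B = V − Δ·S = 8.2362.
(1,1): S=164.2800. Δ = (V_up−V_dn)/(S_up−S_dn) = (1.7654−5.2962)/(243.1344−147.8520) = -0.0371. V = [p*·1.7654 + (1−p*)·5.2962]/1.19 = 2.9671. B = V − Δ·S = 9.0547.
(0,0): S=111.0000. Δ = (V_up−V_dn)/(S_up−S_dn) = (2.9671−5.1924)/(164.2800−99.9000) = -0.0346. V = [p*·2.9671 + (1−p*)·5.1924]/1.19 = 3.4283. B = V − Δ·S = 7.2651.
Root portfolio cost Δ·111+B reproduces V0=3.4283.

(0,0): Delta=-0.0346 Bond=7.2651
(1,0): Delta=-0.0305 Bond=8.2362
(1,1): Delta=-0.0371 Bond=9.0547
(2,0): Delta=0.0000 Bond=7.0616
(2,1): Delta=-0.0490 Bond=12.5405
(2,2): Delta=-0.0298 Bond=9.0097
(3,0): Delta=0.0000 Bond=8.4034
(3,1): Delta=0.0000 Bond=8.4034
(3,2): Delta=-0.0788 Bond=21.4431
(3,3): Delta=0.0000 Bond=0.0000
V0=3.4283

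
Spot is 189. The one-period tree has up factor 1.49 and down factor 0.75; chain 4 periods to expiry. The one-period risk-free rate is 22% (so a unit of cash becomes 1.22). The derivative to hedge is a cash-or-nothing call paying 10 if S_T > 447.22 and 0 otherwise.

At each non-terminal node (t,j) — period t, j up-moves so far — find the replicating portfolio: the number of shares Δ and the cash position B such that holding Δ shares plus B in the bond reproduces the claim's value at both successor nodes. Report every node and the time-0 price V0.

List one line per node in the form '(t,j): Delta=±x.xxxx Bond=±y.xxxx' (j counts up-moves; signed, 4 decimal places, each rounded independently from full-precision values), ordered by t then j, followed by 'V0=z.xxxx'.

(0,0): Delta=0.0174 Bond=-0.8636
(1,0): Delta=0.0258 Bond=-2.2516
(1,1): Delta=0.0149 Bond=-0.3654
(2,0): Delta=0.0000 Bond=0.0000
(2,1): Delta=0.0333 Bond=-4.3249
(2,2): Delta=0.0096 Bond=1.7827
(3,0): Delta=0.0000 Bond=0.0000
(3,1): Delta=0.0000 Bond=0.0000
(3,2): Delta=0.0429 Bond=-8.3075
(3,3): Delta=0.0000 Bond=8.1967
V0=2.4225

No-arbitrage ⇒ martingale measure with p* = (R−d)/(u−d) = 0.6351.
At expiry t=4: V(4,0)=0.0000, V(4,1)=0.0000, V(4,2)=0.0000, V(4,3)=10.0000, V(4,4)=10.0000
(3,0): S=79.7344. Δ = (V_up−V_dn)/(S_up−S_dn) = (0.0000−0.0000)/(118.8042−59.8008) = 0.0000. V = [p*·0.0000 + (1−p*)·0.0000]/1.22 = 0.0000. B = V − Δ·S = 0.0000.
(3,1): S=158.4056. Δ = (V_up−V_dn)/(S_up−S_dn) = (0.0000−0.0000)/(236.0244−118.8042) = 0.0000. V = [p*·0.0000 + (1−p*)·0.0000]/1.22 = 0.0000. B = V − Δ·S = 0.0000.
(3,2): S=314.6992. Δ = (V_up−V_dn)/(S_up−S_dn) = (10.0000−0.0000)/(468.9018−236.0244) = 0.0429. V = [p*·10.0000 + (1−p*)·0.0000]/1.22 = 5.2060. B = V − Δ·S = -8.3075.
(3,3): S=625.2024. Δ = (V_up−V_dn)/(S_up−S_dn) = (10.0000−10.0000)/(931.5515−468.9018) = 0.0000. V = [p*·10.0000 + (1−p*)·10.0000]/1.22 = 8.1967. B = V − Δ·S = 8.1967.
(2,0): S=106.3125. Δ = (V_up−V_dn)/(S_up−S_dn) = (0.0000−0.0000)/(158.4056−79.7344) = 0.0000. V = [p*·0.0000 + (1−p*)·0.0000]/1.22 = 0.0000. B = V − Δ·S = 0.0000.
(2,1): S=211.2075. Δ = (V_up−V_dn)/(S_up−S_dn) = (5.2060−0.0000)/(314.6992−158.4056) = 0.0333. V = [p*·5.2060 + (1−p*)·0.0000]/1.22 = 2.7103. B = V − Δ·S = -4.3249.
(2,2): S=419.5989. Δ = (V_up−V_dn)/(S_up−S_dn) = (8.1967−5.2060)/(625.2024−314.6992) = 0.0096. V = [p*·8.1967 + (1−p*)·5.2060]/1.22 = 5.8242. B = V − Δ·S = 1.7827.
(1,0): S=141.7500. Δ = (V_up−V_dn)/(S_up−S_dn) = (2.7103−0.0000)/(211.2075−106.3125) = 0.0258. V = [p*·2.7103 + (1−p*)·0.0000]/1.22 = 1.4110. B = V − Δ·S = -2.2516.
(1,1): S=281.6100. Δ = (V_up−V_dn)/(S_up−S_dn) = (5.8242−2.7103)/(419.5989−211.2075) = 0.0149. V = [p*·5.8242 + (1−p*)·2.7103]/1.22 = 3.8427. B = V − Δ·S = -0.3654.
(0,0): S=189.0000. Δ = (V_up−V_dn)/(S_up−S_dn) = (3.8427−1.4110)/(281.6100−141.7500) = 0.0174. V = [p*·3.8427 + (1−p*)·1.4110]/1.22 = 2.4225. B = V − Δ·S = -0.8636.
Check: Δ(0,0)·S0 + B(0,0) = 2.4225 = V0.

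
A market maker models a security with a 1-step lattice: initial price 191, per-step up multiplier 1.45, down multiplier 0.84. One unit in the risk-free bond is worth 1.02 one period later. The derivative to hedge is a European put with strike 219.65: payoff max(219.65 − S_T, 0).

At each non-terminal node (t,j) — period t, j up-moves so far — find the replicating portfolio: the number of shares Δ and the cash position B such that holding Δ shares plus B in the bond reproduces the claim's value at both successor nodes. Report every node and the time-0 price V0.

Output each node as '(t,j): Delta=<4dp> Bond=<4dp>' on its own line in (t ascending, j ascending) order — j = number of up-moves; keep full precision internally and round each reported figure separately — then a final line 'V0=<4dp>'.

Since d<R<u, set p* = (R−d)/(u−d) = 0.2951; price each node as the discounted p*-expectation of its children.
Terminal payoffs: V(1,0)=59.2100, V(1,1)=0.0000
Node (0,0) S=191.0000: V=(p*·0.0000+(1−p*)·59.2100)/1.02=40.9198; Δ=(0.0000−59.2100)/(276.9500−160.4400)=-0.5082; B=V−Δ·S=137.9854
Each (Δ,B) replicates both successor values, so the strategy is self-financing and V0 is arbitrage-free.

(0,0): Delta=-0.5082 Bond=137.9854
V0=40.9198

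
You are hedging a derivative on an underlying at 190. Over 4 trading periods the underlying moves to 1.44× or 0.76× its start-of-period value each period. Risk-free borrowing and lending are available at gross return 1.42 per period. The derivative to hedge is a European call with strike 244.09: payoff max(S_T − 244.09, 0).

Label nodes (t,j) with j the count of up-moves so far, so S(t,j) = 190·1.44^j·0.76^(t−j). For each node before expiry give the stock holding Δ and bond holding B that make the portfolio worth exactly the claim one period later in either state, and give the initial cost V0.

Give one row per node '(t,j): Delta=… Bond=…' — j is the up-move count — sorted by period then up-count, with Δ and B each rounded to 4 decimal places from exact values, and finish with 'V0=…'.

(0,0): Delta=0.9956 Bond=-59.1658
(1,0): Delta=0.8901 Bond=-68.7941
(1,1): Delta=0.9972 Bond=-84.4766
(2,0): Delta=0.0000 Bond=0.0000
(2,1): Delta=0.9044 Bond=-100.6479
(2,2): Delta=0.9987 Bond=-120.5419
(3,0): Delta=0.0000 Bond=0.0000
(3,1): Delta=0.0000 Bond=0.0000
(3,2): Delta=0.9188 Bond=-147.2509
(3,3): Delta=1.0000 Bond=-171.8944
V0=129.9890

No-arbitrage ⇒ martingale measure with p* = (R−d)/(u−d) = 0.9706.
Terminal values V(4,·): V(4,0)=0.0000, V(4,1)=0.0000, V(4,2)=0.0000, V(4,3)=187.0861, V(4,4)=572.8752
(3,0): S=83.4054. Δ = (V_up−V_dn)/(S_up−S_dn) = (0.0000−0.0000)/(120.1038−63.3881) = 0.0000. V = [p*·0.0000 + (1−p*)·0.0000]/1.42 = 0.0000. B = V − Δ·S = 0.0000.
(3,1): S=158.0314. Δ = (V_up−V_dn)/(S_up−S_dn) = (0.0000−0.0000)/(227.5652−120.1038) = 0.0000. V = [p*·0.0000 + (1−p*)·0.0000]/1.42 = 0.0000. B = V − Δ·S = 0.0000.
(3,2): S=299.4278. Δ = (V_up−V_dn)/(S_up−S_dn) = (187.0861−0.0000)/(431.1761−227.5652) = 0.9188. V = [p*·187.0861 + (1−p*)·0.0000]/1.42 = 127.8757. B = V − Δ·S = -147.2509.
(3,3): S=567.3370. Δ = (V_up−V_dn)/(S_up−S_dn) = (572.8752−187.0861)/(816.9652−431.1761) = 1.0000. V = [p*·572.8752 + (1−p*)·187.0861]/1.42 = 395.4426. B = V − Δ·S = -171.8944.
(2,0): S=109.7440. Δ = (V_up−V_dn)/(S_up−S_dn) = (0.0000−0.0000)/(158.0314−83.4054) = 0.0000. V = [p*·0.0000 + (1−p*)·0.0000]/1.42 = 0.0000. B = V − Δ·S = 0.0000.
(2,1): S=207.9360. Δ = (V_up−V_dn)/(S_up−S_dn) = (127.8757−0.0000)/(299.4278−158.0314) = 0.9044. V = [p*·127.8757 + (1−p*)·0.0000]/1.42 = 87.4047. B = V − Δ·S = -100.6479.
(2,2): S=393.9840. Δ = (V_up−V_dn)/(S_up−S_dn) = (395.4426−127.8757)/(567.3370−299.4278) = 0.9987. V = [p*·395.4426 + (1−p*)·127.8757]/1.42 = 272.9387. B = V − Δ·S = -120.5419.
(1,0): S=144.4000. Δ = (V_up−V_dn)/(S_up−S_dn) = (87.4047−0.0000)/(207.9360−109.7440) = 0.8901. V = [p*·87.4047 + (1−p*)·0.0000]/1.42 = 59.7422. B = V − Δ·S = -68.7941.
(1,1): S=273.6000. Δ = (V_up−V_dn)/(S_up−S_dn) = (272.9387−87.4047)/(393.9840−207.9360) = 0.9972. V = [p*·272.9387 + (1−p*)·87.4047]/1.42 = 188.3675. B = V − Δ·S = -84.4766.
(0,0): S=190.0000. Δ = (V_up−V_dn)/(S_up−S_dn) = (188.3675−59.7422)/(273.6000−144.4000) = 0.9956. V = [p*·188.3675 + (1−p*)·59.7422]/1.42 = 129.9890. B = V − Δ·S = -59.1658.
Check: Δ(0,0)·S0 + B(0,0) = 129.9890 = V0.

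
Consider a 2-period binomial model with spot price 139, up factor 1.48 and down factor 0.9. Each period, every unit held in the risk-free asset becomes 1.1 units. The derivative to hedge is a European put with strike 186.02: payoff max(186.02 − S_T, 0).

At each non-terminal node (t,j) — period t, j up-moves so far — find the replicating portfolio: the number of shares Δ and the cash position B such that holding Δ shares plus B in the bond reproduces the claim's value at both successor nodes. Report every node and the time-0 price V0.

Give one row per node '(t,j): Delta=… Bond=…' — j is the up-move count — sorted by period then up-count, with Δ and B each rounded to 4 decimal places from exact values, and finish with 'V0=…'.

Under the risk-neutral measure, an up-move has probability p* = (R−d)/(u−d) = 0.3448 and values discount at R = 1.1.
At expiry t=2: V(2,0)=73.4300, V(2,1)=0.8720, V(2,2)=0.0000
Node (1,0) S=125.1000: V=(p*·0.8720+(1−p*)·73.4300)/1.1=44.0091; Δ=(0.8720−73.4300)/(185.1480−112.5900)=-1.0000; B=V−Δ·S=169.1091
Node (1,1) S=205.7200: V=(p*·0.0000+(1−p*)·0.8720)/1.1=0.5194; Δ=(0.0000−0.8720)/(304.4656−185.1480)=-0.0073; B=V−Δ·S=2.0228
Node (0,0) S=139.0000: V=(p*·0.5194+(1−p*)·44.0091)/1.1=26.3751; Δ=(0.5194−44.0091)/(205.7200−125.1000)=-0.5394; B=V−Δ·S=101.3574
Self-financing check: at every node Δ·S+B equals the discounted successor values.

(0,0): Delta=-0.5394 Bond=101.3574
(1,0): Delta=-1.0000 Bond=169.1091
(1,1): Delta=-0.0073 Bond=2.0228
V0=26.3751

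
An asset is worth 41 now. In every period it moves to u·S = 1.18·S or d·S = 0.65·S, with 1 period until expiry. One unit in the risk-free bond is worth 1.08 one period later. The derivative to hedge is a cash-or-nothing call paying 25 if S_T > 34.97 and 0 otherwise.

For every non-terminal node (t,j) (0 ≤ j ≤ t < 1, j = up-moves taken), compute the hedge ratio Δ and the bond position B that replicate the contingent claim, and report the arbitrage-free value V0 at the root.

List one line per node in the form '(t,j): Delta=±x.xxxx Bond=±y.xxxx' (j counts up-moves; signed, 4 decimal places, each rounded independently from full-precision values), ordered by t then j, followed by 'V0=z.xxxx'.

(0,0): Delta=1.1505 Bond=-28.3892
V0=18.7806

Risk-neutral probability p* = (R−d)/(u−d) = (1.08−0.65)/(1.18−0.65) = 0.8113.
Terminal values V(1,·): V(1,0)=0.0000, V(1,1)=25.0000
(0,0): S=41.0000. Δ = (V_up−V_dn)/(S_up−S_dn) = (25.0000−0.0000)/(48.3800−26.6500) = 1.1505. V = [p*·25.0000 + (1−p*)·0.0000]/1.08 = 18.7806. B = V − Δ·S = -28.3892.
Check: Δ(0,0)·S0 + B(0,0) = 18.7806 = V0.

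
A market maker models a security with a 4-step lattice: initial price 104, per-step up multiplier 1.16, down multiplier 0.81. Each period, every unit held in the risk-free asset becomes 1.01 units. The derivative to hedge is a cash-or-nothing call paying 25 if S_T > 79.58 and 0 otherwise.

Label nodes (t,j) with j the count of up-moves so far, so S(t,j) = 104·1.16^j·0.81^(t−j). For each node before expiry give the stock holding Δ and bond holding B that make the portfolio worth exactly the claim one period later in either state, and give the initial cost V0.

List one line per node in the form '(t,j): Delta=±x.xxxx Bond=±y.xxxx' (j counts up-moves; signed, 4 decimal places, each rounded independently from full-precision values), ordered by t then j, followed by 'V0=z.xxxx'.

(0,0): Delta=0.2099 Bond=-2.9378
(1,0): Delta=0.4071 Bond=-19.5816
(1,1): Delta=0.1066 Bond=9.4937
(2,0): Delta=0.5923 Bond=-32.4098
(2,1): Delta=0.3102 Bond=-10.3031
(2,2): Delta=0.0000 Bond=24.5074
(3,0): Delta=0.0000 Bond=0.0000
(3,1): Delta=0.9024 Bond=-57.2843
(3,2): Delta=0.0000 Bond=24.7525
(3,3): Delta=0.0000 Bond=24.7525
V0=18.8914

No-arbitrage ⇒ martingale measure with p* = (R−d)/(u−d) = 0.5714.
Payoff layer (t=4): V(4,0)=0.0000, V(4,1)=0.0000, V(4,2)=25.0000, V(4,3)=25.0000, V(4,4)=25.0000
(3,0): S=55.2699. Δ = (V_up−V_dn)/(S_up−S_dn) = (0.0000−0.0000)/(64.1130−44.7686) = 0.0000. V = [p*·0.0000 + (1−p*)·0.0000]/1.01 = 0.0000. B = V − Δ·S = 0.0000.
(3,1): S=79.1519. Δ = (V_up−V_dn)/(S_up−S_dn) = (25.0000−0.0000)/(91.8162−64.1130) = 0.9024. V = [p*·25.0000 + (1−p*)·0.0000]/1.01 = 14.1443. B = V − Δ·S = -57.2843.
(3,2): S=113.3533. Δ = (V_up−V_dn)/(S_up−S_dn) = (25.0000−25.0000)/(131.4899−91.8162) = 0.0000. V = [p*·25.0000 + (1−p*)·25.0000]/1.01 = 24.7525. B = V − Δ·S = 24.7525.
(3,3): S=162.3332. Δ = (V_up−V_dn)/(S_up−S_dn) = (25.0000−25.0000)/(188.3065−131.4899) = 0.0000. V = [p*·25.0000 + (1−p*)·25.0000]/1.01 = 24.7525. B = V − Δ·S = 24.7525.
(2,0): S=68.2344. Δ = (V_up−V_dn)/(S_up−S_dn) = (14.1443−0.0000)/(79.1519−55.2699) = 0.5923. V = [p*·14.1443 + (1−p*)·0.0000]/1.01 = 8.0024. B = V − Δ·S = -32.4098.
(2,1): S=97.7184. Δ = (V_up−V_dn)/(S_up−S_dn) = (24.7525−14.1443)/(113.3533−79.1519) = 0.3102. V = [p*·24.7525 + (1−p*)·14.1443]/1.01 = 20.0060. B = V − Δ·S = -10.3031.
(2,2): S=139.9424. Δ = (V_up−V_dn)/(S_up−S_dn) = (24.7525−24.7525)/(162.3332−113.3533) = 0.0000. V = [p*·24.7525 + (1−p*)·24.7525]/1.01 = 24.5074. B = V − Δ·S = 24.5074.
(1,0): S=84.2400. Δ = (V_up−V_dn)/(S_up−S_dn) = (20.0060−8.0024)/(97.7184−68.2344) = 0.4071. V = [p*·20.0060 + (1−p*)·8.0024]/1.01 = 14.7145. B = V − Δ·S = -19.5816.
(1,1): S=120.6400. Δ = (V_up−V_dn)/(S_up−S_dn) = (24.5074−20.0060)/(139.9424−97.7184) = 0.1066. V = [p*·24.5074 + (1−p*)·20.0060]/1.01 = 22.3547. B = V − Δ·S = 9.4937.
(0,0): S=104.0000. Δ = (V_up−V_dn)/(S_up−S_dn) = (22.3547−14.7145)/(120.6400−84.2400) = 0.2099. V = [p*·22.3547 + (1−p*)·14.7145]/1.01 = 18.8914. B = V − Δ·S = -2.9378.
Root portfolio cost Δ·104+B reproduces V0=18.8914.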